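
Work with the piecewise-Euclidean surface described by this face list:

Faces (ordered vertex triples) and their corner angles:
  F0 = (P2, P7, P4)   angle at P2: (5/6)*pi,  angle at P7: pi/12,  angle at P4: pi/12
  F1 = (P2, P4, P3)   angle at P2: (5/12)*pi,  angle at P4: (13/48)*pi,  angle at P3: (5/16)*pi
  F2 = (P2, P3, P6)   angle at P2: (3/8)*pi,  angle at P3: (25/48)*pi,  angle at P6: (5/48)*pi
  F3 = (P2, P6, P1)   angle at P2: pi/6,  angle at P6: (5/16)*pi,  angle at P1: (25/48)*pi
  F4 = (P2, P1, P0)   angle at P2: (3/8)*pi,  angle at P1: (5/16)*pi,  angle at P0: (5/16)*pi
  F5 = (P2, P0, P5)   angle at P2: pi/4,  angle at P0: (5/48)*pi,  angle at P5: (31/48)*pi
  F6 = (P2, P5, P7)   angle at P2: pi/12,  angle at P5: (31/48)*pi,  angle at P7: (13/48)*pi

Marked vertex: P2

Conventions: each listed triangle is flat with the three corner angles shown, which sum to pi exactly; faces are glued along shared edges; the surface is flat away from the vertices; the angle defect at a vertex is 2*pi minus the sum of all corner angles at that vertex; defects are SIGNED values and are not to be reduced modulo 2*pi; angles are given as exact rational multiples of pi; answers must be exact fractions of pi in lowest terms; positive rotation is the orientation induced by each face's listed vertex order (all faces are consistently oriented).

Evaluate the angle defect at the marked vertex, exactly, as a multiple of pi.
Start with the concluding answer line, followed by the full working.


Answer: defect(P2) = -pi/2

Sum of corner angles at P2: (5/2)*pi
defect = 2*pi - (5/2)*pi


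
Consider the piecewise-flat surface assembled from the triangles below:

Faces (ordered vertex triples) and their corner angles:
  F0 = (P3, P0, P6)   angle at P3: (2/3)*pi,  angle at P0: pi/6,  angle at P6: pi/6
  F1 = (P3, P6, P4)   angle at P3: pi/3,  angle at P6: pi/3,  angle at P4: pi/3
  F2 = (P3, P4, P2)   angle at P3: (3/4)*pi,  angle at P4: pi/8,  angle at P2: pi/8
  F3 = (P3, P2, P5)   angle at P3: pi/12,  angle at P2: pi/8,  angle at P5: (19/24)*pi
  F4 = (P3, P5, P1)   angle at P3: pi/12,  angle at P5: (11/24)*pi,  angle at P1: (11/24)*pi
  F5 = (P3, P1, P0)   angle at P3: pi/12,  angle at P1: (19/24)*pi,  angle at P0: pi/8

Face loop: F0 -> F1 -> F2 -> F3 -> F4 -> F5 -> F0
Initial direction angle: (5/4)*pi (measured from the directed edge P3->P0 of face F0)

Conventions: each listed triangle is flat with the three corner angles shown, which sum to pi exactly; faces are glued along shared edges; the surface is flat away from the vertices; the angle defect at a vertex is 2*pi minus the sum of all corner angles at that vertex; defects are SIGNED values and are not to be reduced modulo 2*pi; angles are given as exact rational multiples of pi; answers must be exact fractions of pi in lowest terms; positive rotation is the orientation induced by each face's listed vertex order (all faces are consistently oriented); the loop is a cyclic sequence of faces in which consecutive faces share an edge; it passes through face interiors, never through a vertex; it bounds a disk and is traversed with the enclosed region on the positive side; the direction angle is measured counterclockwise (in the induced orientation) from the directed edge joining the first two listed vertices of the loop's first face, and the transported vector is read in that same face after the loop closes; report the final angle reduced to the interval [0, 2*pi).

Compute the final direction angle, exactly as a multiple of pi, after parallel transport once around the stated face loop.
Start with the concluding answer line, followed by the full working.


Answer: final direction angle = (5/4)*pi

enclosed vertex P3: corner angles sum to 2*pi, defect = 2*pi - 2*pi = 0
the rotation equals the total enclosed defect, so the final angle is initial + defects (mod 2*pi)
final angle = (5/4)*pi + 0 = (5/4)*pi (mod 2*pi)


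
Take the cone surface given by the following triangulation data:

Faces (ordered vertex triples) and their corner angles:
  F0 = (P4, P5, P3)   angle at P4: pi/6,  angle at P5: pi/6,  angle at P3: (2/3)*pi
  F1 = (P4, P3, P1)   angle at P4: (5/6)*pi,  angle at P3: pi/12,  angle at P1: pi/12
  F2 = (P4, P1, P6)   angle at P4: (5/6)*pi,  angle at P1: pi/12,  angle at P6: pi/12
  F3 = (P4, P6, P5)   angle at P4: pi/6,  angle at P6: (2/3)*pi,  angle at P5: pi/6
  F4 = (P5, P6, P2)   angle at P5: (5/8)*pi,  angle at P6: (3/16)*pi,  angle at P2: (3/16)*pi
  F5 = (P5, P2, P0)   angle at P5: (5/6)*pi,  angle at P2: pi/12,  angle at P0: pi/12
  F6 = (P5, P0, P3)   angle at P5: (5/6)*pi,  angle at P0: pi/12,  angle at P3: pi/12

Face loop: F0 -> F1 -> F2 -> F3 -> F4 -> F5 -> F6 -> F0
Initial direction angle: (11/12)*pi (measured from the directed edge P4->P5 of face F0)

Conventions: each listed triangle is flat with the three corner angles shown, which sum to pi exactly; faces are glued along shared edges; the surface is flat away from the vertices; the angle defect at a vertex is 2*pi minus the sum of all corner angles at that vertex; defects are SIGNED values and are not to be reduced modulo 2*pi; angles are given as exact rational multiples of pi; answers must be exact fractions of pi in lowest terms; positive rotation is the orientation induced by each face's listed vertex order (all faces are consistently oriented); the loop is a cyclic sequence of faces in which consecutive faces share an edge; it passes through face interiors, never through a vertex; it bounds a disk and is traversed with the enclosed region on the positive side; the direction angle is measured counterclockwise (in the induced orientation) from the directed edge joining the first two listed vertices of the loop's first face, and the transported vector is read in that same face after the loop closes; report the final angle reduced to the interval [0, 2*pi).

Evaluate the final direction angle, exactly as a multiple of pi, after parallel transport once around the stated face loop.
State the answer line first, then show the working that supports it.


Answer: final direction angle = (7/24)*pi

enclosed vertex P4: corner angles sum to 2*pi, defect = 2*pi - 2*pi = 0
enclosed vertex P5: corner angles sum to (21/8)*pi, defect = 2*pi - (21/8)*pi = (-5/8)*pi
holonomy = initial angle + sum of enclosed defects (mod 2*pi), positive in the induced orientation
final angle = (11/12)*pi - (5/8)*pi = (7/24)*pi (mod 2*pi)


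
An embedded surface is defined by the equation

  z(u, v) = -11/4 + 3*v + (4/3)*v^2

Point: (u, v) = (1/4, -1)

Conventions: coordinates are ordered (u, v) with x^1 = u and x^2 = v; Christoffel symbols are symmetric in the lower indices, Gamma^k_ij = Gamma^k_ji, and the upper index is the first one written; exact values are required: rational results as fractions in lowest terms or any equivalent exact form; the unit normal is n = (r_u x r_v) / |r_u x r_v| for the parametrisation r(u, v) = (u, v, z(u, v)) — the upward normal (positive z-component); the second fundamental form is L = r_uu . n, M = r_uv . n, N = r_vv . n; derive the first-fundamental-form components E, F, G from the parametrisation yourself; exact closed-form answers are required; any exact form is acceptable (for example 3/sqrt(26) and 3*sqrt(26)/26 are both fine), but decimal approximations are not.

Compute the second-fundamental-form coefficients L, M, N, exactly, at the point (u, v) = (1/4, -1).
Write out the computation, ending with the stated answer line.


z_u = 0, z_v = 1/3, z_uu = 0, z_uv = 0, z_vv = 8/3
E = 1, F = 0, G = 10/9; answer radicand W^2 = 10/9
unnormalised second-form numerators: l = 0, m = 0, n = 8/3; L = l/sqrt(10/9), and similarly M = m/sqrt(W^2), N = n/sqrt(W^2)

Answer: L = 0, M = 0, N = 4*sqrt(10)/5


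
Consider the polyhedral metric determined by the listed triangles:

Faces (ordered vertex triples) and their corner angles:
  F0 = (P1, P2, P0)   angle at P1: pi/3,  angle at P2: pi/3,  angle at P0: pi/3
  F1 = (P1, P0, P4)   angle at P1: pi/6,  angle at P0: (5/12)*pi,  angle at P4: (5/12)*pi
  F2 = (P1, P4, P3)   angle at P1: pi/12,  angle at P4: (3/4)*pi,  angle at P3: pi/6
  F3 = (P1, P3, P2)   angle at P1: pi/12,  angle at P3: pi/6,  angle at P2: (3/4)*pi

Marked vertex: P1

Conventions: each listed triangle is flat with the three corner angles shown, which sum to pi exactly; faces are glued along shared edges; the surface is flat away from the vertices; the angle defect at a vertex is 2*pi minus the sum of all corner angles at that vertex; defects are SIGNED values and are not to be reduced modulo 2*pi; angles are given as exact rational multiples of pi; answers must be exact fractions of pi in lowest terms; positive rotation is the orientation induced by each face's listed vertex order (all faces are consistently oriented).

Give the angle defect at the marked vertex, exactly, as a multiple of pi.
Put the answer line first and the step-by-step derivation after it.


Answer: defect(P1) = (4/3)*pi

Sum of corner angles at P1: (2/3)*pi
defect = 2*pi - (2/3)*pi


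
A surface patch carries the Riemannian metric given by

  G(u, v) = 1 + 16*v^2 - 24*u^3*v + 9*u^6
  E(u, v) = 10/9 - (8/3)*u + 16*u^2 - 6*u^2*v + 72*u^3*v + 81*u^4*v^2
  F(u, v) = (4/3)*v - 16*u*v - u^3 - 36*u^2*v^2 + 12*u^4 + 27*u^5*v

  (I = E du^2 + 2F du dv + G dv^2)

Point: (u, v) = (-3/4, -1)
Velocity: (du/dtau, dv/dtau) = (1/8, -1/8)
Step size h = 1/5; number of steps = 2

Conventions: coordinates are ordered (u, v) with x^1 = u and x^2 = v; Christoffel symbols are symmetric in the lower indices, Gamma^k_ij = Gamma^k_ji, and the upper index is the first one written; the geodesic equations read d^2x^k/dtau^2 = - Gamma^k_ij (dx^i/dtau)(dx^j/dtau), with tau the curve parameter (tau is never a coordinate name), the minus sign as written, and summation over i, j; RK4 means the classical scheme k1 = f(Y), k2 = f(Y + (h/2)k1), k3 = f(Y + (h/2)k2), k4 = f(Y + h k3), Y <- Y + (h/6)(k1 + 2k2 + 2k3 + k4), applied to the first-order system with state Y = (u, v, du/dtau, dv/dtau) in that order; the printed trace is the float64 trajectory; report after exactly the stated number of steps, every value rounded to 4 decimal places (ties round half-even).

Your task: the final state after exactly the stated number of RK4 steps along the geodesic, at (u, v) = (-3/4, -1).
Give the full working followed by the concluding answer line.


f(Y) = (du/dtau, dv/dtau, -Gamma^u_ij Y'^i Y'^j, -Gamma^v_ij Y'^i Y'^j) with the Gammas evaluated at the stage position; h = 0.200000; intermediate values shown to 6 dp
step 0: u = -0.7500, v = -1.0000, du/dtau = 0.1250, dv/dtau = -0.1250
step 1:
  k1: at (u, v) = (-0.750000, -1.000000), (du/dtau, dv/dtau) = (0.125000, -0.125000); Gamma_uuu = -1.860618, Gamma_uuv = -0.538250, Gamma_uvv = 0.425284, Gamma_vuu = 0.605970, Gamma_vuv = 0.175299, Gamma_vvv = -0.138508; k1 = (0.125000, -0.125000, 0.005607, -0.001826)
  k2: at (u, v) = (-0.737500, -1.012500), (du/dtau, dv/dtau) = (0.125561, -0.125183); Gamma_uuu = -1.866444, Gamma_uuv = -0.523856, Gamma_uvv = 0.428060, Gamma_vuu = 0.644811, Gamma_vuv = 0.180979, Gamma_vvv = -0.147884; k2 = (0.125561, -0.125183, 0.006249, -0.002159)
  k3: at (u, v) = (-0.737444, -1.012518), (du/dtau, dv/dtau) = (0.125625, -0.125216); Gamma_uuu = -1.866466, Gamma_uuv = -0.523806, Gamma_uvv = 0.428085, Gamma_vuu = 0.644967, Gamma_vuv = 0.181004, Gamma_vvv = -0.147927; k3 = (0.125625, -0.125216, 0.006265, -0.002165)
  k4: at (u, v) = (-0.724875, -1.025043), (du/dtau, dv/dtau) = (0.126253, -0.125433); Gamma_uuu = -1.870937, Gamma_uuv = -0.509232, Gamma_uvv = 0.430731, Gamma_vuu = 0.684799, Gamma_vuv = 0.186389, Gamma_vvv = -0.157656; k4 = (0.126253, -0.125433, 0.006917, -0.002532)
  Y <- Y + (h/6)(k1 + 2k2 + 2k3 + k4): u = -0.7249, v = -1.0250, du/dtau = 0.1263, dv/dtau = -0.1254
step 2:
  k1: at (u, v) = (-0.724879, -1.025041), (du/dtau, dv/dtau) = (0.126252, -0.125434); Gamma_uuu = -1.870936, Gamma_uuv = -0.509236, Gamma_uvv = 0.430730, Gamma_vuu = 0.684787, Gamma_vuv = 0.186387, Gamma_vvv = -0.157653; k1 = (0.126252, -0.125434, 0.006916, -0.002531)
  k2: at (u, v) = (-0.712254, -1.037584), (du/dtau, dv/dtau) = (0.126943, -0.125687); Gamma_uuu = -1.873937, Gamma_uuv = -0.494493, Gamma_uvv = 0.433219, Gamma_vuu = 0.725550, Gamma_vuv = 0.191458, Gamma_vvv = -0.167734; k2 = (0.126943, -0.125687, 0.007575, -0.002933)
  k3: at (u, v) = (-0.712185, -1.037610), (du/dtau, dv/dtau) = (0.127009, -0.125727); Gamma_uuu = -1.873950, Gamma_uuv = -0.494428, Gamma_uvv = 0.433247, Gamma_vuu = 0.725752, Gamma_vuv = 0.191485, Gamma_vvv = -0.167790; k3 = (0.127009, -0.125727, 0.007590, -0.002940)
  k4: at (u, v) = (-0.699477, -1.050186), (du/dtau, dv/dtau) = (0.127770, -0.126021); Gamma_uuu = -1.875353, Gamma_uuv = -0.479488, Gamma_uvv = 0.435560, Gamma_vuu = 0.767500, Gamma_vuv = 0.196233, Gamma_vvv = -0.178255; k4 = (0.127770, -0.126021, 0.008257, -0.003379)
  Y <- Y + (h/6)(k1 + 2k2 + 2k3 + k4): u = -0.6995, v = -1.0502, du/dtau = 0.1278, dv/dtau = -0.1260

Answer: u = -0.6995, v = -1.0502, du/dtau = 0.1278, dv/dtau = -0.1260


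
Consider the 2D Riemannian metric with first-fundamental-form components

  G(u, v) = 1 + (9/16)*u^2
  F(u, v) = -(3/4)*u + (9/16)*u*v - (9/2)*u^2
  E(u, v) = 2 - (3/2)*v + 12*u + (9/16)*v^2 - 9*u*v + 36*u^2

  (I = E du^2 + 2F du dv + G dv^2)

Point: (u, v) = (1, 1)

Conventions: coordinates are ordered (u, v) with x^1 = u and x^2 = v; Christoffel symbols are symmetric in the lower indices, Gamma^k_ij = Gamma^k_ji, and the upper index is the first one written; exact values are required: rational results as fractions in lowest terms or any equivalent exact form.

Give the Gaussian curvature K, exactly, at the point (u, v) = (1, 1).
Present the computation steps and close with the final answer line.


E = 641/16, F = -75/16, G = 25/16, EG - F^2 = 325/8 at the point
E_u = 75, E_v = -75/8, F_u = -147/16, F_v = 9/16, G_u = 9/8, G_v = 0
E_vv = 9/8, F_uv = 9/16, G_uu = 9/8
By Brioschi, K is (det M1 - det M2) divided by (EG - F^2) squared.
M1 = [[-E_vv/2 + F_uv - G_uu/2, E_u/2, F_u - E_v/2], [F_v - G_u/2, E, F], [G_v/2, F, G]] = [[-9/16, 75/2, -9/2], [0, 641/16, -75/16], [0, -75/16, 25/16]]; det M1 = -2925/128
M2 = [[0, E_v/2, G_u/2], [E_v/2, E, F], [G_u/2, F, G]] = [[0, -75/16, 9/16], [-75/16, 641/16, -75/16], [9/16, -75/16, 25/16]]; det M2 = -2853/128
det M1 - det M2 = -9/16; K = -9/16 / (325/8)^2 = -36/105625

Answer: K = -36/105625


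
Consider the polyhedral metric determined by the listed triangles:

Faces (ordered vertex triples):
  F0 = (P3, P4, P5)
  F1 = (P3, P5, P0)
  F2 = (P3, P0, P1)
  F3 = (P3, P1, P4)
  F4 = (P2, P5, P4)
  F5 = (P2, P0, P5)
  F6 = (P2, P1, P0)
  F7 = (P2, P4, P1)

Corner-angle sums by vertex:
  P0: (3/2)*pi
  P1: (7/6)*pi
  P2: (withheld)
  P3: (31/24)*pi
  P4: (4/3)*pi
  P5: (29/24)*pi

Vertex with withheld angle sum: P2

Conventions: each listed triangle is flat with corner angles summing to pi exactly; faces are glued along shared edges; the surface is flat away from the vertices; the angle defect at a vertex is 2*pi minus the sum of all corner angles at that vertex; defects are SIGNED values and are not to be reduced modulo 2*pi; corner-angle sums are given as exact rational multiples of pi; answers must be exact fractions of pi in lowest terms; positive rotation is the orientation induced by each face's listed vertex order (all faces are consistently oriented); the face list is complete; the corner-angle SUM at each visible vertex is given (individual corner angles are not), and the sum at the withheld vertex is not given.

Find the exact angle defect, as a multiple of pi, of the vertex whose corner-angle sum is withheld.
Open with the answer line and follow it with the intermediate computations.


Answer: defect(P2) = pi/2

V = 6, E = 12, F = 8; chi = V - E + F = 2
Gauss-Bonnet: total defect = 2*pi*chi = 4*pi; visible defects sum to (7/2)*pi


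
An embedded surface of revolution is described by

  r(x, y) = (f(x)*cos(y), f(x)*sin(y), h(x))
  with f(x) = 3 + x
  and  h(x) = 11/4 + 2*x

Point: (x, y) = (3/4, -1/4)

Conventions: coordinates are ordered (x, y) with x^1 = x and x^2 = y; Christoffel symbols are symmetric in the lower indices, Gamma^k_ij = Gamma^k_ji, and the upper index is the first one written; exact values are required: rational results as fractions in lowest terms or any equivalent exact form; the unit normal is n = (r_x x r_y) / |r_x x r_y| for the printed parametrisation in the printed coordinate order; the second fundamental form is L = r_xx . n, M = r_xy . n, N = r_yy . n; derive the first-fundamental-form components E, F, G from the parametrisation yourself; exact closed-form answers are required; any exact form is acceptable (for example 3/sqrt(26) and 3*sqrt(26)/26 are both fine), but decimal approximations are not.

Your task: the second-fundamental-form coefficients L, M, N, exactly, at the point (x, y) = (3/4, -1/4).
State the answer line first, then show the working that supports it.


Answer: L = 0, M = 0, N = 3*sqrt(5)/2

f = 15/4, f' = 1, f'' = 0, h' = 2, h'' = 0
E = 5, F = 0, G = 225/16; answer radicand W^2 = 5
unnormalised second-form numerators: l = 0, m = 0, n = 15/2; L = l/sqrt(5), and similarly M = m/sqrt(W^2), N = n/sqrt(W^2)


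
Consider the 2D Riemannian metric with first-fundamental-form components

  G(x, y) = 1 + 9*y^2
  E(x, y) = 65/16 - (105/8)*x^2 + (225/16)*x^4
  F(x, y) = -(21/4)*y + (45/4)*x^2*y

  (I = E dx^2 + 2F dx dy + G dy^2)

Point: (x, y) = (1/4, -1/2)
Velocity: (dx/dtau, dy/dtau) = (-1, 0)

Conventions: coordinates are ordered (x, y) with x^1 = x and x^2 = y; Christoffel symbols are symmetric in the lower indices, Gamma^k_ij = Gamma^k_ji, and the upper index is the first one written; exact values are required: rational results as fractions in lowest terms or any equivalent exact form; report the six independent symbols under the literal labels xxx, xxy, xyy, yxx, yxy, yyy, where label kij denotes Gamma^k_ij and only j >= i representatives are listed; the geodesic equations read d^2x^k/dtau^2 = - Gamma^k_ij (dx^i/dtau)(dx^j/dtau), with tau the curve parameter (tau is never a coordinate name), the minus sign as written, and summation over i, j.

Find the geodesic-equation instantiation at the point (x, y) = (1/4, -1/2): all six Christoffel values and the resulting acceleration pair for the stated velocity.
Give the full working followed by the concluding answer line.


E = 13505/4096, F = 291/128, G = 13/4 at the point
E_x = -1455/256, E_y = 0, F_x = -45/16, F_y = -291/64, G_x = 0, G_y = -9
EG - F^2 = 22721/4096;  g^inv = (4096/22721) * [[13/4, -291/128], [-291/128, 13505/4096]]
first-kind symbols [ij,l] = (1/2)(d_i g_jl + d_j g_il - d_l g_ij): [xx,x] = E_x/2 = -1455/512, [xx,y] = F_x - E_y/2 = -45/16, [xy,x] = E_y/2 = 0, [xy,y] = G_x/2 = 0, [yy,x] = F_y - G_x/2 = -291/64, [yy,y] = G_y/2 = -9/2
Gamma^x_ij = (G*[ij,x] - F*[ij,y])/(EG - F^2), Gamma^y_ij = (E*[ij,y] - F*[ij,x])/(EG - F^2)
Gamma_xxx = -11640/22721, Gamma_xxy = 0, Gamma_xyy = -18624/22721, Gamma_yxx = -11520/22721, Gamma_yxy = 0, Gamma_yyy = -18432/22721
d^2x/dtau^2 = -(Gamma_xxx*(-1)^2 + 2*Gamma_xxy*(-1)*(0) + Gamma_xyy*(0)^2) = 11640/22721
d^2y/dtau^2 = -(Gamma_yxx*(-1)^2 + 2*Gamma_yxy*(-1)*(0) + Gamma_yyy*(0)^2) = 11520/22721

Answer: Gamma_xxx = -11640/22721, Gamma_xxy = 0, Gamma_xyy = -18624/22721, Gamma_yxx = -11520/22721, Gamma_yxy = 0, Gamma_yyy = -18432/22721; accelerations (d^2x/dtau^2, d^2y/dtau^2) = (11640/22721, 11520/22721)


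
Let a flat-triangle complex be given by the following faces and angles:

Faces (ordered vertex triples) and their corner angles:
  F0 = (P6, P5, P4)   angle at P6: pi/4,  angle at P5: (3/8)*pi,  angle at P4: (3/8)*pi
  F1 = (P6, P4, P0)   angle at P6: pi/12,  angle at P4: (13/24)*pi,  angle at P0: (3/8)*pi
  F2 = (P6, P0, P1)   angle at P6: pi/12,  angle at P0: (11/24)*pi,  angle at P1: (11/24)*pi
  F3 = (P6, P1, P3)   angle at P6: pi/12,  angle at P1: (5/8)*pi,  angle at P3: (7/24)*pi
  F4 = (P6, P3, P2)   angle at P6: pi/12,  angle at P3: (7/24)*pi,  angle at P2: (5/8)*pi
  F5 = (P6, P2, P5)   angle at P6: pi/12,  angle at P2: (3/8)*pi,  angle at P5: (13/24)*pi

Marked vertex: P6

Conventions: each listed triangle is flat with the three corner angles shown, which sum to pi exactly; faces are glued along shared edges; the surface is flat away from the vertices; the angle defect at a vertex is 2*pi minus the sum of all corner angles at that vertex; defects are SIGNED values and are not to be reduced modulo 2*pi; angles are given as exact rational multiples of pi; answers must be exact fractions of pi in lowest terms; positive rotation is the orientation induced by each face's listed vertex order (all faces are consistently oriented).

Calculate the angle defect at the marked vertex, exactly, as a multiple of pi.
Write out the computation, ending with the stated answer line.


Sum of corner angles at P6: (2/3)*pi
defect = 2*pi - (2/3)*pi

Answer: defect(P6) = (4/3)*pi


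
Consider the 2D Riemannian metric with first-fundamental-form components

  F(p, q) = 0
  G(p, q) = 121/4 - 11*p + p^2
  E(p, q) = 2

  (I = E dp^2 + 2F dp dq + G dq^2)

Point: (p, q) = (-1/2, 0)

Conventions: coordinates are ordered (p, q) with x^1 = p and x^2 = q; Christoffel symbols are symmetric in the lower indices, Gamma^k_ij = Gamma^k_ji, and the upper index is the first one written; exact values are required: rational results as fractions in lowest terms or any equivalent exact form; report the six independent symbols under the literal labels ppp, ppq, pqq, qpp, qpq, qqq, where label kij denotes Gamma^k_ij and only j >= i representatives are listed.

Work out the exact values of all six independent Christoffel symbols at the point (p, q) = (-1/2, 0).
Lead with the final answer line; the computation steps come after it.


Answer: Gamma_ppp = 0, Gamma_ppq = 0, Gamma_pqq = 3, Gamma_qpp = 0, Gamma_qpq = -1/6, Gamma_qqq = 0

E = 2, F = 0, G = 36 at the point
E_p = 0, E_q = 0, F_p = 0, F_q = 0, G_p = -12, G_q = 0
EG - F^2 = 72;  g^inv = (1/72) * [[36, 0], [0, 2]]
first-kind symbols [ij,l] = (1/2)(d_i g_jl + d_j g_il - d_l g_ij): [pp,p] = E_p/2 = 0, [pp,q] = F_p - E_q/2 = 0, [pq,p] = E_q/2 = 0, [pq,q] = G_p/2 = -6, [qq,p] = F_q - G_p/2 = 6, [qq,q] = G_q/2 = 0
Gamma^p_ij = (G*[ij,p] - F*[ij,q])/(EG - F^2), Gamma^q_ij = (E*[ij,q] - F*[ij,p])/(EG - F^2)


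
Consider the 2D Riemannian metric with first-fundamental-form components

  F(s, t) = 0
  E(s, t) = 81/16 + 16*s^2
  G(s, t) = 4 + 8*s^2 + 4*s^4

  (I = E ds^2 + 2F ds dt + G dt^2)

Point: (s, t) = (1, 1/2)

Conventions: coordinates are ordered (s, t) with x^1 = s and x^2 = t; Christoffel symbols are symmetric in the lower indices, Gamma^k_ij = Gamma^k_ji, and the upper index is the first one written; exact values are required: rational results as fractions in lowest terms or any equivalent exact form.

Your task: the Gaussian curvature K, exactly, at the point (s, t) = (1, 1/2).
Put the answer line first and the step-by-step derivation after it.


Answer: K = -1296/113569

E = 337/16, F = 0, G = 16, EG - F^2 = 337 at the point
E_s = 32, E_t = 0, F_s = 0, F_t = 0, G_s = 32, G_t = 0
E_tt = 0, F_st = 0, G_ss = 64
Evaluate Brioschi's two determinant matrices M1, M2 and divide by (EG - F^2)^2.
M1 = [[-E_tt/2 + F_st - G_ss/2, E_s/2, F_s - E_t/2], [F_t - G_s/2, E, F], [G_t/2, F, G]] = [[-32, 16, 0], [-16, 337/16, 0], [0, 0, 16]]; det M1 = -6688
M2 = [[0, E_t/2, G_s/2], [E_t/2, E, F], [G_s/2, F, G]] = [[0, 0, 16], [0, 337/16, 0], [16, 0, 16]]; det M2 = -5392
det M1 - det M2 = -1296; K = -1296 / (337)^2 = -1296/113569


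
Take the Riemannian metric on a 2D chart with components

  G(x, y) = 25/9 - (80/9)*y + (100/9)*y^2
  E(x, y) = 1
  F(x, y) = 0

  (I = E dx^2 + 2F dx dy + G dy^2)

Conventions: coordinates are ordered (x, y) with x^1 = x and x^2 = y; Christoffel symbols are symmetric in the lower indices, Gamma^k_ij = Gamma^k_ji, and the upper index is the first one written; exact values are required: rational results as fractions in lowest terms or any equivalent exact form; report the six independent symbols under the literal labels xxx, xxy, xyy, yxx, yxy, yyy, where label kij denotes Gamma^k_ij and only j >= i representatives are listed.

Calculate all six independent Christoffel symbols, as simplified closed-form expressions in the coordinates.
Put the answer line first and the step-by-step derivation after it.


Answer: Gamma_xxx = 0, Gamma_xxy = 0, Gamma_xyy = 0, Gamma_yxx = 0, Gamma_yxy = 0, Gamma_yyy = (20*y - 8)/(20*y^2 - 16*y + 5)

E = 1; F = 0; G = 25/9 - (80/9)*y + (100/9)*y^2
Gamma^k_ij = (1/2) g^{kl} (d_i g_jl + d_j g_il - d_l g_ij), with g^inv = (1/(EG-F^2)) [[G, -F], [-F, E]]
first partials: E_x = 0, E_y = 0, F_x = 0, F_y = 0, G_x = 0, G_y = -80/9 + (200/9)*y
D = EG - F^2 = 25/9 - (80/9)*y + (100/9)*y^2
expanded: Gamma^x_xx = (G E_x - 2F F_x + F E_y)/(2D), Gamma^x_xy = (G E_y - F G_x)/(2D), Gamma^x_yy = (2G F_y - G G_x - F G_y)/(2D), Gamma^y_xx = (2E F_x - E E_y - F E_x)/(2D), Gamma^y_xy = (E G_x - F E_y)/(2D), Gamma^y_yy = (E G_y - 2F F_y + F G_x)/(2D); substitute and cancel common factors


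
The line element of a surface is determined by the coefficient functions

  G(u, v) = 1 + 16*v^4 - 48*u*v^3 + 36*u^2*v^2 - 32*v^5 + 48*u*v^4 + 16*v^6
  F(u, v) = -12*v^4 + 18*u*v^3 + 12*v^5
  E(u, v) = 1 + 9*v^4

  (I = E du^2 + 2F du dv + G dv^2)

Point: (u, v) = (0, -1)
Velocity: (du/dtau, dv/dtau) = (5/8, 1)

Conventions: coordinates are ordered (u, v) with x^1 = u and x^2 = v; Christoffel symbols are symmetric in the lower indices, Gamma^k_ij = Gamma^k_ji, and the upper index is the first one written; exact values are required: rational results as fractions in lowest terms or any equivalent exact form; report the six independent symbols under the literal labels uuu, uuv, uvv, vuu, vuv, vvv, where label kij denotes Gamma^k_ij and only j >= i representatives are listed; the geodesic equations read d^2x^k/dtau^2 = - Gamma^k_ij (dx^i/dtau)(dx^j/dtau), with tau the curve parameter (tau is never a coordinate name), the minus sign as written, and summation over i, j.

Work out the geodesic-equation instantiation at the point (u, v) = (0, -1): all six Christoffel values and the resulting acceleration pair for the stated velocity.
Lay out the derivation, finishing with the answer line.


E = 10, F = -24, G = 65 at the point
E_u = 0, E_v = -36, F_u = -18, F_v = 108, G_u = 96, G_v = -320
EG - F^2 = 74;  g^inv = (1/74) * [[65, 24], [24, 10]]
first-kind symbols [ij,l] = (1/2)(d_i g_jl + d_j g_il - d_l g_ij): [uu,u] = E_u/2 = 0, [uu,v] = F_u - E_v/2 = 0, [uv,u] = E_v/2 = -18, [uv,v] = G_u/2 = 48, [vv,u] = F_v - G_u/2 = 60, [vv,v] = G_v/2 = -160
Gamma^u_ij = (G*[ij,u] - F*[ij,v])/(EG - F^2), Gamma^v_ij = (E*[ij,v] - F*[ij,u])/(EG - F^2)
Gamma_uuu = 0, Gamma_uuv = -9/37, Gamma_uvv = 30/37, Gamma_vuu = 0, Gamma_vuv = 24/37, Gamma_vvv = -80/37
d^2u/dtau^2 = -(Gamma_uuu*(5/8)^2 + 2*Gamma_uuv*(5/8)*(1) + Gamma_uvv*(1)^2) = -75/148
d^2v/dtau^2 = -(Gamma_vuu*(5/8)^2 + 2*Gamma_vuv*(5/8)*(1) + Gamma_vvv*(1)^2) = 50/37

Answer: Gamma_uuu = 0, Gamma_uuv = -9/37, Gamma_uvv = 30/37, Gamma_vuu = 0, Gamma_vuv = 24/37, Gamma_vvv = -80/37; accelerations (d^2u/dtau^2, d^2v/dtau^2) = (-75/148, 50/37)


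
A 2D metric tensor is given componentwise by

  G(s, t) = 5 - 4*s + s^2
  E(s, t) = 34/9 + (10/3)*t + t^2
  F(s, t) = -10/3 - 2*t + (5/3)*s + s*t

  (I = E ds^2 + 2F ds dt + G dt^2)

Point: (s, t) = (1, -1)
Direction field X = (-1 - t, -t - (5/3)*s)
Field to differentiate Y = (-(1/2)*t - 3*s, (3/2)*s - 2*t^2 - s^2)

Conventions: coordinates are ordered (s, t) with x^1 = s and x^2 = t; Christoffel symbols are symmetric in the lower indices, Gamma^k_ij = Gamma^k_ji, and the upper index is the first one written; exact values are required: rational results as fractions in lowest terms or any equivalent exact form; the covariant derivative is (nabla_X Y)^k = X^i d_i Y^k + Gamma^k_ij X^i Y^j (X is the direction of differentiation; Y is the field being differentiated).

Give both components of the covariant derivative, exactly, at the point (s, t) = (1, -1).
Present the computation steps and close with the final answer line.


E = 13/9, F = -2/3, G = 2 at the point
E_s = 0, E_t = 4/3, F_s = 2/3, F_t = -1, G_s = -2, G_t = 0
EG - F^2 = 22/9;  g^inv = (9/22) * [[2, 2/3], [2/3, 13/9]]
first-kind symbols [ij,l] = (1/2)(d_i g_jl + d_j g_il - d_l g_ij): [ss,s] = E_s/2 = 0, [ss,t] = F_s - E_t/2 = 0, [st,s] = E_t/2 = 2/3, [st,t] = G_s/2 = -1, [tt,s] = F_t - G_s/2 = 0, [tt,t] = G_t/2 = 0
Gamma^s_ij = (G*[ij,s] - F*[ij,t])/(EG - F^2), Gamma^t_ij = (E*[ij,t] - F*[ij,s])/(EG - F^2)
Gamma_sss = 0, Gamma_sst = 3/11, Gamma_stt = 0, Gamma_tss = 0, Gamma_tst = -9/22, Gamma_ttt = 0
X = (0, -2/3), Y = (-5/2, -3/2) at the point

Answer: (nabla_X Y)^s = 26/33, (nabla_X Y)^t = -221/66


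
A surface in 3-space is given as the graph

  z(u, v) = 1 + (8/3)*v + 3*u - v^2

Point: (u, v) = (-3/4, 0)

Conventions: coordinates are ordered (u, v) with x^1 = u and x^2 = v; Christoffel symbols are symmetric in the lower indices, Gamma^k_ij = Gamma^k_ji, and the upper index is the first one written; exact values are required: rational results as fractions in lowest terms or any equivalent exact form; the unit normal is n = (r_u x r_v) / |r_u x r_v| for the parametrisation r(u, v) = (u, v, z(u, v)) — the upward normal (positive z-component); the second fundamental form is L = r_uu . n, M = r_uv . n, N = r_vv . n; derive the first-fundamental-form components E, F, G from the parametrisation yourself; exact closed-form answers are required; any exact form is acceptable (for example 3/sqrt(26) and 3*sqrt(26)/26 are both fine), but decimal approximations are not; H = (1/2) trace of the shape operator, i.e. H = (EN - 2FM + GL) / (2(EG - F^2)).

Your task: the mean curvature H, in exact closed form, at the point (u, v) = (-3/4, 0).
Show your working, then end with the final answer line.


z_u = 3, z_v = 8/3, z_uu = 0, z_uv = 0, z_vv = -2
E = 10, F = 8, G = 73/9; answer radicand W^2 = 154/9
unnormalised second-form numerators: l = 0, m = 0, n = -2; L = l/sqrt(154/9), and similarly M = m/sqrt(W^2), N = n/sqrt(W^2)
H = (E*n - 2*F*m + G*l) / (2*(EG - F^2)*sqrt(W^2)); E*n - 2*F*m + G*l = -20, EG - F^2 = 154/9, so H = (-45/77)/sqrt(154/9)

Answer: H = -135*sqrt(154)/11858


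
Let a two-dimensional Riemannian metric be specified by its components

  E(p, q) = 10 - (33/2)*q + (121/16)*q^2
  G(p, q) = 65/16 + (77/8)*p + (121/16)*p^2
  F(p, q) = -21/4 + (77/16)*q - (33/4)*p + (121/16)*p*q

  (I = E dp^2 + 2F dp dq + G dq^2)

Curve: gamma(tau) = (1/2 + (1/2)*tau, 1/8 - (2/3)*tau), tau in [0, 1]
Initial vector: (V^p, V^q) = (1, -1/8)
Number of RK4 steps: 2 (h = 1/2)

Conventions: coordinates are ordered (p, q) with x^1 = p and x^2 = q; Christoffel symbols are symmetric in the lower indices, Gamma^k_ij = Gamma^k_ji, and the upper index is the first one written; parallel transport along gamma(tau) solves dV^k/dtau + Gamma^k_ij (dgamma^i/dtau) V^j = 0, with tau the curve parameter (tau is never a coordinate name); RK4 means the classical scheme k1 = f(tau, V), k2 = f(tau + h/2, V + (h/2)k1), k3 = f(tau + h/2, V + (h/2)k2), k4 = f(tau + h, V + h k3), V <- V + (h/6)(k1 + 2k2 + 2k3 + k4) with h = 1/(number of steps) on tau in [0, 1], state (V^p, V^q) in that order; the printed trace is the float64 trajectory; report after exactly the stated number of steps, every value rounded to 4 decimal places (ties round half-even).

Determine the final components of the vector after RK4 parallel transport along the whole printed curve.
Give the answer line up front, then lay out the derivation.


Answer: V^p = 0.7926, V^q = 0.1000

gamma'(tau) = (1/2, -2/3); f(tau, V)^k = -Gamma^k_ij(gamma(tau)) gamma'^i(tau) V^j; h = 1/2; intermediate values shown to 6 dp
curve data and Christoffel symbols at the stage parameters:
  tau = 0.000000: gamma = (0.500000, 0.125000), gamma' = (0.500000, -0.666667); Gamma_ppp = 0.000000, Gamma_ppq = -0.409885, Gamma_pqq = 0.000000, Gamma_qpp = 0.000000, Gamma_qpq = 0.482218, Gamma_qqq = 0.000000
  tau = 0.250000: gamma = (0.625000, -0.041667), gamma' = (0.500000, -0.666667); Gamma_ppp = 0.000000, Gamma_ppq = -0.376772, Gamma_pqq = 0.000000, Gamma_qpp = 0.000000, Gamma_qpq = 0.419616, Gamma_qqq = 0.000000
  tau = 0.500000: gamma = (0.750000, -0.208333), gamma' = (0.500000, -0.666667); Gamma_ppp = 0.000000, Gamma_ppq = -0.347181, Gamma_pqq = 0.000000, Gamma_qpp = 0.000000, Gamma_qpq = 0.370461, Gamma_qqq = 0.000000
  tau = 0.750000: gamma = (0.875000, -0.375000), gamma' = (0.500000, -0.666667); Gamma_ppp = 0.000000, Gamma_ppq = -0.321095, Gamma_pqq = 0.000000, Gamma_qpp = 0.000000, Gamma_qpq = 0.331052, Gamma_qqq = 0.000000
  tau = 1.000000: gamma = (1.000000, -0.541667), gamma' = (0.500000, -0.666667); Gamma_ppp = 0.000000, Gamma_ppq = -0.298175, Gamma_pqq = 0.000000, Gamma_qpp = 0.000000, Gamma_qpq = 0.298867, Gamma_qqq = 0.000000
step 0: V^p = 1.0000, V^q = -0.1250
step 1: k1 = (-0.298875, 0.351617), k2 = (-0.239402, 0.266625), k3 = (-0.247139, 0.275242), k4 = (-0.200662, 0.214118); V <- V + (h/6)(k1 + 2k2 + 2k3 + k4): V^p = 0.8773, V^q = 0.0125
step 2: k1 = (-0.200888, 0.214359), k2 = (-0.166440, 0.171601), k3 = (-0.170000, 0.175271), k4 = (-0.142570, 0.142901); V <- V + (h/6)(k1 + 2k2 + 2k3 + k4): V^p = 0.7926, V^q = 0.1000


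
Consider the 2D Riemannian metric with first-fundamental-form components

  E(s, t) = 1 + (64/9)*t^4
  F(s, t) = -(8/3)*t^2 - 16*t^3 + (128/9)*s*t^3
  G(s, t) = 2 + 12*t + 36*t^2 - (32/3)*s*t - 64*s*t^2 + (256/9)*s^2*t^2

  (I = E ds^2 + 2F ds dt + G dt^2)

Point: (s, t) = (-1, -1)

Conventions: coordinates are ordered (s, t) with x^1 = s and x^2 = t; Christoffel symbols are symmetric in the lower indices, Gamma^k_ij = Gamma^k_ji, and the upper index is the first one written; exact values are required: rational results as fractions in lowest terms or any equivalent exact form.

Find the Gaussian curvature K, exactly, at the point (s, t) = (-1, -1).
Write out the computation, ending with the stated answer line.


E = 73/9, F = 248/9, G = 970/9, EG - F^2 = 1034/9 at the point
E_s = 0, E_t = -256/9, F_s = -128/9, F_t = -256/3, G_s = -992/9, G_t = -2108/9
E_tt = 256/3, F_st = 128/3, G_ss = 512/9
The intrinsic route: Brioschi's K = (det M1 - det M2)/(EG - F^2)^2.
M1 = [[-E_tt/2 + F_st - G_ss/2, E_s/2, F_s - E_t/2], [F_t - G_s/2, E, F], [G_t/2, F, G]] = [[-256/9, 0, 0], [-272/9, 73/9, 248/9], [-1054/9, 248/9, 970/9]]; det M1 = -264704/81
M2 = [[0, E_t/2, G_s/2], [E_t/2, E, F], [G_s/2, F, G]] = [[0, -128/9, -496/9], [-128/9, 73/9, 248/9], [-496/9, 248/9, 970/9]]; det M2 = -262400/81
det M1 - det M2 = -256/9; K = -256/9 / (1034/9)^2 = -576/267289

Answer: K = -576/267289


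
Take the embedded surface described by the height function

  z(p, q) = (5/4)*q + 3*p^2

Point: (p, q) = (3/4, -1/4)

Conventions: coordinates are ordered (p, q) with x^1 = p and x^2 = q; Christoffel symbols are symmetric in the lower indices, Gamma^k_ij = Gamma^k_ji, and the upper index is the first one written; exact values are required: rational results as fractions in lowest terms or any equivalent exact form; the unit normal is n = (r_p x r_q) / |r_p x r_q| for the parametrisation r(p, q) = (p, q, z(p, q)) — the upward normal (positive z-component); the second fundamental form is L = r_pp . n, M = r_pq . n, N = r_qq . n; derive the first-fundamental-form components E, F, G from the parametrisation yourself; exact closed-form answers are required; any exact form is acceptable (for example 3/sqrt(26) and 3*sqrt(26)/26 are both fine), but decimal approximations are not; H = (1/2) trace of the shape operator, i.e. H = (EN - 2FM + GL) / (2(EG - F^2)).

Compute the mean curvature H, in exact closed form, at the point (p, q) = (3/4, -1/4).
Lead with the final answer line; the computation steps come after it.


Answer: H = 492*sqrt(365)/133225

z_p = 9/2, z_q = 5/4, z_pp = 6, z_pq = 0, z_qq = 0
E = 85/4, F = 45/8, G = 41/16; answer radicand W^2 = 365/16
unnormalised second-form numerators: l = 6, m = 0, n = 0; L = l/sqrt(365/16), and similarly M = m/sqrt(W^2), N = n/sqrt(W^2)
H = (E*n - 2*F*m + G*l) / (2*(EG - F^2)*sqrt(W^2)); E*n - 2*F*m + G*l = 123/8, EG - F^2 = 365/16, so H = (123/365)/sqrt(365/16)


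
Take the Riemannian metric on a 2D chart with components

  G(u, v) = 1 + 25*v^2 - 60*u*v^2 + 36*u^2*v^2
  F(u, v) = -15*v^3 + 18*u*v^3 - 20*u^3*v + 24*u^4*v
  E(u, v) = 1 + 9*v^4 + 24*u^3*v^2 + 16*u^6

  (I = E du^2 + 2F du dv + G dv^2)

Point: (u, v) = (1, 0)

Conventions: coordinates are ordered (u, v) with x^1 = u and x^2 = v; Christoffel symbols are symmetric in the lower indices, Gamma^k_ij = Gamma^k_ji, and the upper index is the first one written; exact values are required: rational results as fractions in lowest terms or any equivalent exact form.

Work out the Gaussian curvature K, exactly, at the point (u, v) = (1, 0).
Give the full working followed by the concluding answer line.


E = 17, F = 0, G = 1, EG - F^2 = 17 at the point
E_u = 96, E_v = 0, F_u = 0, F_v = 4, G_u = 0, G_v = 0
E_vv = 48, F_uv = 36, G_uu = 0
The intrinsic route: Brioschi's K = (det M1 - det M2)/(EG - F^2)^2.
M1 = [[-E_vv/2 + F_uv - G_uu/2, E_u/2, F_u - E_v/2], [F_v - G_u/2, E, F], [G_v/2, F, G]] = [[12, 48, 0], [4, 17, 0], [0, 0, 1]]; det M1 = 12
M2 = [[0, E_v/2, G_u/2], [E_v/2, E, F], [G_u/2, F, G]] = [[0, 0, 0], [0, 17, 0], [0, 0, 1]]; det M2 = 0
det M1 - det M2 = 12; K = 12 / (17)^2 = 12/289

Answer: K = 12/289


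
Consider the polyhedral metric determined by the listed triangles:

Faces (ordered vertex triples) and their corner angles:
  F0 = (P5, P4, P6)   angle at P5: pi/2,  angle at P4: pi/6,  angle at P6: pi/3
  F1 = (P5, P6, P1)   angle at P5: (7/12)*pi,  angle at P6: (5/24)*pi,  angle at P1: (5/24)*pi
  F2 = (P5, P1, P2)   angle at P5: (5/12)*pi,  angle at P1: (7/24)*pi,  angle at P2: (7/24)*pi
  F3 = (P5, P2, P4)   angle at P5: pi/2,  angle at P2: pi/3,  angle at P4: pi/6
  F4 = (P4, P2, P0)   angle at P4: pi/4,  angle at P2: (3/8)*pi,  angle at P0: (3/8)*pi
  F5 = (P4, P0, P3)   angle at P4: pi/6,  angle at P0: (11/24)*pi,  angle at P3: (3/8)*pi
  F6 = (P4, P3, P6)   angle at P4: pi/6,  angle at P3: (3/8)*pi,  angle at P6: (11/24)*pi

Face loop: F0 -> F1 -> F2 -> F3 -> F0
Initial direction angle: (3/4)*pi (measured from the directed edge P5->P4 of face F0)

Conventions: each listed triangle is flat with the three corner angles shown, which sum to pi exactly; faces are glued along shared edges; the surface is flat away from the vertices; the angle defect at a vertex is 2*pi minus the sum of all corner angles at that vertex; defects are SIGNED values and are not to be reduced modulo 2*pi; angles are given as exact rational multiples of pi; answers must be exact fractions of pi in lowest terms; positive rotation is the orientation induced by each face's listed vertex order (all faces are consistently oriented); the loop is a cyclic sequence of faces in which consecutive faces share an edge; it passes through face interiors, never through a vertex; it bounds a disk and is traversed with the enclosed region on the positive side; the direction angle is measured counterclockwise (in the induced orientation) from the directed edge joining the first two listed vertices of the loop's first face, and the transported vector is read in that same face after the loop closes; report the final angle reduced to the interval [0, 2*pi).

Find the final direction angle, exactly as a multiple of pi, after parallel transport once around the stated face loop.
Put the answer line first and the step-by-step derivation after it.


Answer: final direction angle = (3/4)*pi

enclosed vertex P5: corner angles sum to 2*pi, defect = 2*pi - 2*pi = 0
summing the enclosed defects onto the initial angle, mod 2*pi in the induced orientation:
final angle = (3/4)*pi + 0 = (3/4)*pi (mod 2*pi)


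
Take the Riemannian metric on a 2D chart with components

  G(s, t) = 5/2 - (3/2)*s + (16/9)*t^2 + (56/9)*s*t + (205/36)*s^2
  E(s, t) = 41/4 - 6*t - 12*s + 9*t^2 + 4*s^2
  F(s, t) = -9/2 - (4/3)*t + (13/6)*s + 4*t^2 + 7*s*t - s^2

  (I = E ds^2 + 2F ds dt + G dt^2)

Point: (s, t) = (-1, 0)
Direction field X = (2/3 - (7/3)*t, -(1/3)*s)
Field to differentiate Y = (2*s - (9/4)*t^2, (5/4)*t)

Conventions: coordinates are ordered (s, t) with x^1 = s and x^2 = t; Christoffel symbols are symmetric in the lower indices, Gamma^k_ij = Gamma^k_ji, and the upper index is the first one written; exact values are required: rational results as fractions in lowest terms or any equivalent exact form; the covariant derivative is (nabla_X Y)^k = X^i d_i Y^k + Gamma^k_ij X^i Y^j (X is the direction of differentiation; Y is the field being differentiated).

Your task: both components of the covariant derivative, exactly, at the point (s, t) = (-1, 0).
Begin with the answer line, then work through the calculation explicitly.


Answer: (nabla_X Y)^s = 478564/253629, (nabla_X Y)^t = 105481/338172

E = 105/4, F = -23/3, G = 349/36 at the point
E_s = -20, E_t = -6, F_s = 25/6, F_t = -25/3, G_s = -116/9, G_t = -56/9
EG - F^2 = 28181/144;  g^inv = (144/28181) * [[349/36, 23/3], [23/3, 105/4]]
first-kind symbols [ij,l] = (1/2)(d_i g_jl + d_j g_il - d_l g_ij): [ss,s] = E_s/2 = -10, [ss,t] = F_s - E_t/2 = 43/6, [st,s] = E_t/2 = -3, [st,t] = G_s/2 = -58/9, [tt,s] = F_t - G_s/2 = -17/9, [tt,t] = G_t/2 = -28/9
Gamma^s_ij = (G*[ij,s] - F*[ij,t])/(EG - F^2), Gamma^t_ij = (E*[ij,t] - F*[ij,s])/(EG - F^2)
Gamma_sss = -6048/28181, Gamma_sst = -33908/84543, Gamma_stt = -54644/253629, Gamma_tss = 16050/28181, Gamma_tst = -27672/28181, Gamma_ttt = -41536/84543
X = (2/3, 1/3), Y = (-2, 0) at the point
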